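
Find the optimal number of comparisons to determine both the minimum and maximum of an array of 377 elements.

Naive approach: 752 comparisons (376 for max + 376 for min).
Optimal: Compare elements in pairs first (floor(n/2) = 188 comparisons), then find max among winners and min among losers (188 comparisons each).
Total: ceil(3n/2) - 2 = 564 comparisons. An adversary argument shows this is also a lower bound.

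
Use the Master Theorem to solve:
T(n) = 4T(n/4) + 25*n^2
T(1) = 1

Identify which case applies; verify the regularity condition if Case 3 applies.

a=4, b=4, f(n)=25*n^2.
log_4(4) = 1 < 2.
f(n) = Omega(n^(1+epsilon)) for some epsilon > 0, so Case 3 is the candidate.
Regularity: a*f(n/b) = 4*25*(n/4)^2 = (4/16)*25*n^2 <= c*f(n) with c = 4/16 < 1. Satisfied.
Case 3: T(n) = Theta(n^2).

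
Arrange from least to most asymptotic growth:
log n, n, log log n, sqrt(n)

Ordered by growth rate: log log n < log n < sqrt(n) < n.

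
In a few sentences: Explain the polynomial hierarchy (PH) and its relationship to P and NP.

The polynomial hierarchy is a tower of complexity classes: Sigma_0^P = Pi_0^P = P, Sigma_1^P = NP, Pi_1^P = co-NP, and Sigma_{k+1}^P = NP^{Sigma_k^P}. PH is contained in PSPACE. If any level collapses (Sigma_k = Pi_k), the entire hierarchy collapses to that level.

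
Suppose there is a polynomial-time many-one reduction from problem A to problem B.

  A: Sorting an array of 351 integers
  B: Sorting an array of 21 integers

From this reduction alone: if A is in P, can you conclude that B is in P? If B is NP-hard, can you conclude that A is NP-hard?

A poly-time reduction A <=_p B transfers tractability DOWN (B easy => A easy) and hardness UP (A hard => B hard), not the reverse.
From A in P, the reduction alone does NOT give B in P: any problem in P trivially reduces to SAT, yet SAT is not known to be in P.
From B NP-hard, the reduction alone does NOT give A NP-hard: again, easy problems reduce to hard ones.
(Here in fact A is P and B is P.)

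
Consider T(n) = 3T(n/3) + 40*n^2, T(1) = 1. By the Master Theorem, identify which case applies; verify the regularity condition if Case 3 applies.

a=3, b=3, f(n)=40*n^2.
log_3(3) = 1 < 2.
f(n) = Omega(n^(1+epsilon)) for some epsilon > 0, so Case 3 is the candidate.
Regularity: a*f(n/b) = 3*40*(n/3)^2 = (3/9)*40*n^2 <= c*f(n) with c = 3/9 < 1. Satisfied.
Case 3: T(n) = Theta(n^2).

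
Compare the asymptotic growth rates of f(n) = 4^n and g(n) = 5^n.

g(n) = 5^n grows faster: (5/4)^n -> infinity since 5/4 > 1.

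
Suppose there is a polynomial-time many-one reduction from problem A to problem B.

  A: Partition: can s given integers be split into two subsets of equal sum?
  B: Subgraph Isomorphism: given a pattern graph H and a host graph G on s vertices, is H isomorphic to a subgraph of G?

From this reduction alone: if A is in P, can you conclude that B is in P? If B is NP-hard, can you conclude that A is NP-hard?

A poly-time reduction A <=_p B transfers tractability DOWN (B easy => A easy) and hardness UP (A hard => B hard), not the reverse.
From A in P, the reduction alone does NOT give B in P: any problem in P trivially reduces to SAT, yet SAT is not known to be in P.
From B NP-hard, the reduction alone does NOT give A NP-hard: again, easy problems reduce to hard ones.
(Here in fact A is NP-complete and B is NP-complete.)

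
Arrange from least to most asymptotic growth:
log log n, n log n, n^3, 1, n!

Ordered by growth rate: 1 < log log n < n log n < n^3 < n!.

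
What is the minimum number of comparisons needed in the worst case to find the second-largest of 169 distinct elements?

Lower bound: finding the max needs 169-1 comparisons. By the adversary weight-doubling argument, the max must personally win >= ceil(log_2(169)) = 8 comparisons; the 2nd-largest is among those 8 losers, needing 8-1 more comparisons. Total >= 169-1 + 8-1 = 175. A balanced knockout tournament achieves this.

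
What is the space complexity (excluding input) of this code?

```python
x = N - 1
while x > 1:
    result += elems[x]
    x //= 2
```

Space complexity: O(1).
Only a constant amount of auxiliary storage is used; nothing grows with n.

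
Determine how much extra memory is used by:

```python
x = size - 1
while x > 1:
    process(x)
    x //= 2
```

Space complexity: O(1).
Only a constant amount of auxiliary storage is used; nothing grows with n.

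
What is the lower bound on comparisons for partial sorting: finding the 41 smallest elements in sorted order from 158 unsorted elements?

Finding 41 smallest of 158 in sorted order: Omega(158) to identify the 41 smallest, plus Omega(41 log 41) to sort them. Total: Omega(n + k log k).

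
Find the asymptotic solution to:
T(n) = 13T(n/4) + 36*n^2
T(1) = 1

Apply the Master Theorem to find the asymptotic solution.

a=13, b=4, f(n)=36*n^2. log_4(13) = 1.85 < 2. Case 3: T(n) = O(n^2).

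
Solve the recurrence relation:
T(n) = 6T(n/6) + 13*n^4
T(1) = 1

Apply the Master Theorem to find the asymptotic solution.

a=6, b=6, f(n)=13*n^4. log_6(6) = 1 < 4. Case 3: T(n) = O(n^4).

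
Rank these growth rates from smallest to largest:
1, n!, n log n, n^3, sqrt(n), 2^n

Ordered by growth rate: 1 < sqrt(n) < n log n < n^3 < 2^n < n!.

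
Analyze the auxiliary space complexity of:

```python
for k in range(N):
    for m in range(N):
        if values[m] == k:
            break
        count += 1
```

Space complexity: O(1).
Only a constant amount of auxiliary storage is used; nothing grows with n.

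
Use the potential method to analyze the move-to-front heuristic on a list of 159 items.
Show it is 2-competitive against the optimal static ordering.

Let Phi = number of inversions between the MTF list and the optimal static list (0 <= Phi <= C(159,2)). Accessing an element at MTF position k and optimal position j: the move-to-front destroys all k-1 inversions in front of it that are not in front in optimal (>= k-j of them) and creates at most j-1 new ones. Amortized cost <= k + (j-1) - (k-j) = 2j - 1 <= 2 * optimal cost.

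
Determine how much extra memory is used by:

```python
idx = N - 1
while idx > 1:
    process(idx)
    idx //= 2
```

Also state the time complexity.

Space complexity: O(1).
Only a constant amount of auxiliary storage is used; nothing grows with n.
Time complexity: O(log n).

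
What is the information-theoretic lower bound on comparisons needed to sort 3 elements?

There are 3! = 6 possible orderings. Each comparison gives 1 bit. We need at least ceil(log_2(6)) = 3 comparisons.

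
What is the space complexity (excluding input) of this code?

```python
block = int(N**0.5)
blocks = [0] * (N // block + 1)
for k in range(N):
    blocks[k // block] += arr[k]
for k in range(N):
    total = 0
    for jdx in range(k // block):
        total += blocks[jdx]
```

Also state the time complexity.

Space complexity: O(sqrt(n)).
Storage scales with sqrt(n).
Time complexity: O(n * sqrt(n)).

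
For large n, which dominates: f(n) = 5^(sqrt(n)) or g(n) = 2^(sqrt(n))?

f(n) = 5^(sqrt(n)) grows faster: ratio is (5/2)^(sqrt(n)) -> infinity since 5/2 > 1.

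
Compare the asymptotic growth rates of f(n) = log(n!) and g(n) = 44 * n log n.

f(n) = log(n!) and g(n) = 44 * n log n are Theta of each other: Stirling: log(n!) = n log n - n + O(log n) = Theta(n log n); the constant 44 doesn't change the Theta class.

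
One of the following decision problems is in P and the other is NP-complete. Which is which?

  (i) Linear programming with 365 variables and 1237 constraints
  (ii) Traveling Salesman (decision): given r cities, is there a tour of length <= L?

(i) is P: the ellipsoid and interior-point methods run in polynomial time.
(ii) is NP-complete: reduces from Hamiltonian Cycle.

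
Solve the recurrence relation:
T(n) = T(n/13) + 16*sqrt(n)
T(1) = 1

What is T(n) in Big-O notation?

Each level contributes sqrt(n/13^k). Geometric series with ratio 1/sqrt(13) < 1 sums to O(sqrt(n)).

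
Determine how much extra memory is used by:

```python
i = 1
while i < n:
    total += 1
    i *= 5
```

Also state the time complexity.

Space complexity: O(1).
Only a constant amount of auxiliary storage is used; nothing grows with n.
Time complexity: O(log n).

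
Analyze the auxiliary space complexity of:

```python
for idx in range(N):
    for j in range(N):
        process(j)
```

Space complexity: O(1).
Only a constant amount of auxiliary storage is used; nothing grows with n.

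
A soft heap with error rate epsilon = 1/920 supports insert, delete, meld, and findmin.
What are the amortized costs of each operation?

Soft heaps (Chazelle) allow up to an epsilon = 1/920 fraction of elements to have corrupted (raised) keys. Insert is O(log(1/epsilon)) = O(log 920) amortized -- the structure maintains heap-ordered binary trees of rank bounded by O(log(1/epsilon)). Meld concatenates root lists: O(1) amortized. Delete and findmin are O(1) amortized.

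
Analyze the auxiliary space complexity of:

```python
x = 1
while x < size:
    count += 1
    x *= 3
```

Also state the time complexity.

Space complexity: O(1).
Only a constant amount of auxiliary storage is used; nothing grows with n.
Time complexity: O(log n).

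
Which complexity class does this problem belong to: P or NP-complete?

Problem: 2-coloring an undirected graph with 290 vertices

This problem is in P: 2-coloring is bipartiteness testing via BFS, O(V+E).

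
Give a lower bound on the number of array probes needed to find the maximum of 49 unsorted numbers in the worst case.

Adversary: any unprobed cell could hold a value larger than everything seen so far. If fewer than 49 cells are probed, the adversary places the max in an unprobed cell. So all 49 cells must be examined; together with 49-1 comparisons this is tight.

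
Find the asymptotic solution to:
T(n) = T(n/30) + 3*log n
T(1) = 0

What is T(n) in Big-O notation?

Each of the log_30(n) levels adds O(log n). T(n) = O(log^2 n).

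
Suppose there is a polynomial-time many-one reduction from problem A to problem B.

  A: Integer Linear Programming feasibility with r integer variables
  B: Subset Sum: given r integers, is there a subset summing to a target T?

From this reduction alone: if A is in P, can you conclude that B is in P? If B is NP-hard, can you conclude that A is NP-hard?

A poly-time reduction A <=_p B transfers tractability DOWN (B easy => A easy) and hardness UP (A hard => B hard), not the reverse.
From A in P, the reduction alone does NOT give B in P: any problem in P trivially reduces to SAT, yet SAT is not known to be in P.
From B NP-hard, the reduction alone does NOT give A NP-hard: again, easy problems reduce to hard ones.
(Here in fact A is NP-complete and B is NP-complete.)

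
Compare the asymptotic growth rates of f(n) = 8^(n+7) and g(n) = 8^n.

f(n) = 8^(n+7) and g(n) = 8^n are Theta of each other: 8^(n+7) = 8^7 * 8^n = Theta(8^n).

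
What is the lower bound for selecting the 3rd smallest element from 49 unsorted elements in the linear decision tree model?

Selecting the 3rd smallest of 49 elements requires Omega(n) comparisons. Every element must be compared at least once. The BFPRT algorithm achieves O(n), making this tight.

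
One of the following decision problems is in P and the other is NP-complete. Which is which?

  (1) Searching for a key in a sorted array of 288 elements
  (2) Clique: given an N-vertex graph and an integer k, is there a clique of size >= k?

(1) is P: binary search runs in O(log n).
(2) is NP-complete: complement of Independent Set / Vertex Cover (with k part of the input).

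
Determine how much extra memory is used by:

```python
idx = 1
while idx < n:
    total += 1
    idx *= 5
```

Space complexity: O(1).
Only a constant amount of auxiliary storage is used; nothing grows with n.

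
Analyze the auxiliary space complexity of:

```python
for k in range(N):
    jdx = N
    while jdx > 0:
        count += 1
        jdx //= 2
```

Space complexity: O(1).
Only a constant amount of auxiliary storage is used; nothing grows with n.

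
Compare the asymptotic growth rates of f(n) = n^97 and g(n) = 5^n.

g(n) = 5^n grows faster: any exponential with base > 1 dominates every polynomial.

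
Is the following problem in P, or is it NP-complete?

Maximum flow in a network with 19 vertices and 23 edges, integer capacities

This problem is in P: Edmonds-Karp / push-relabel run in polynomial time.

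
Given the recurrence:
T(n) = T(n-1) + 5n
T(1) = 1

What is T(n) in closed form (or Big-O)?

Unrolling: T(n) = 1 + 5*(2 + 3 + ... + n) = 1 + 5*(n(n+1)/2 - 1) = O(n^2).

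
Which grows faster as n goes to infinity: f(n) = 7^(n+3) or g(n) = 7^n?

f(n) = 7^(n+3) and g(n) = 7^n are Theta of each other: 7^(n+3) = 7^3 * 7^n = Theta(7^n).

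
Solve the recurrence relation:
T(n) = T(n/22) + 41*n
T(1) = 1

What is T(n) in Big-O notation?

Geometric series: 41*n*(1 + 1/22 + 1/22^2 + ...) = O(n). T(n) = O(n).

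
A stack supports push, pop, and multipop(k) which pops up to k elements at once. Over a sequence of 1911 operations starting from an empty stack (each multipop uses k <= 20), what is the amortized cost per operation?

Each element is pushed exactly once and popped at most once (whether by pop or as part of a multipop). So the total number of individual pops over the whole sequence is at most the number of pushes, which is at most 1911. Total work <= 2 * 1911, hence O(1) amortized per operation.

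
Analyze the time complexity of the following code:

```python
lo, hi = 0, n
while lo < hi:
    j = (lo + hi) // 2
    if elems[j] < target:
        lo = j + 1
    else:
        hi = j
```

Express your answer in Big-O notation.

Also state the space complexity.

Time complexity: O(log n).
Space complexity: O(1).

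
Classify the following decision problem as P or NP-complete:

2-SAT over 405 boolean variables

This problem is in P: 2-SAT is solvable in linear time via implication-graph SCCs.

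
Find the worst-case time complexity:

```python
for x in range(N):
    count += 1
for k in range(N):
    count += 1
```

Time complexity: O(n).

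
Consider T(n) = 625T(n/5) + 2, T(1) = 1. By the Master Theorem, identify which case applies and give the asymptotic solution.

a=625, b=5, f(n)=2.
log_5(625) = 4 > 0.
Since f(n) = O(n^0) is polynomially smaller than n^4, Case 1 applies.
T(n) = Theta(n^4).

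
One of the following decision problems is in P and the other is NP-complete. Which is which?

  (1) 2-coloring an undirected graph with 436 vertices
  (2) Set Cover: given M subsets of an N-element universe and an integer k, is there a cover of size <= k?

(1) is P: 2-coloring is bipartiteness testing via BFS, O(V+E).
(2) is NP-complete: one of Karp's 21 NP-complete problems (with k part of the input).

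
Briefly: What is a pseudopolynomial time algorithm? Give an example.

A pseudopolynomial algorithm runs in time polynomial in the numeric value of the input, but exponential in the input length. The dynamic programming solution for Subset Sum runs in O(n*W) where W is the target sum. This is pseudopolynomial because W can be exponential in the number of bits to represent it.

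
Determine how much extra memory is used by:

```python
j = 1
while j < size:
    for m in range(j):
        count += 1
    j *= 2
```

Space complexity: O(1).
Only a constant amount of auxiliary storage is used; nothing grows with n.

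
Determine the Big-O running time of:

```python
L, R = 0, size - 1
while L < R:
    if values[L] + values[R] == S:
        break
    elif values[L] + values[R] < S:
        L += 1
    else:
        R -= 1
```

Time complexity: O(n).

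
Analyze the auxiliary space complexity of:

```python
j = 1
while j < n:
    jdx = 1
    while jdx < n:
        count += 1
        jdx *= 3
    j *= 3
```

Space complexity: O(1).
Only a constant amount of auxiliary storage is used; nothing grows with n.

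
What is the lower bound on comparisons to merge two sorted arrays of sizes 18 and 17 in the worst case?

Adversary: with |18 - 17| <= 1 the inputs can be fully interleaved so that every adjacent pair in the merged output comes from different arrays. Then each of the 34 adjacent pairs must be directly compared, or the algorithm cannot determine their relative order. Standard merge meets this bound.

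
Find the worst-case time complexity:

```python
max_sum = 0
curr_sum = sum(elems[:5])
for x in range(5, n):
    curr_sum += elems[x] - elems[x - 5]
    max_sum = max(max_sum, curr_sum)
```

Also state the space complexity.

Time complexity: O(n).
Space complexity: O(1).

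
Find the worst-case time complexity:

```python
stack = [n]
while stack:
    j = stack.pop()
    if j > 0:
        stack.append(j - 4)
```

Time complexity: O(n).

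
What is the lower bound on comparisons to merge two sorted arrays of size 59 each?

To merge two sorted arrays of size 59, we need at least 117 comparisons in the worst case. An adversary can force every element to be compared.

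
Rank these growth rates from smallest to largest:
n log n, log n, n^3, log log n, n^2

Ordered by growth rate: log log n < log n < n log n < n^2 < n^3.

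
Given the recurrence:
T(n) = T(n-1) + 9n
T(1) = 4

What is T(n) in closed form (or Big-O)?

Unrolling: T(n) = 4 + 9*(2 + 3 + ... + n) = 4 + 9*(n(n+1)/2 - 1) = O(n^2).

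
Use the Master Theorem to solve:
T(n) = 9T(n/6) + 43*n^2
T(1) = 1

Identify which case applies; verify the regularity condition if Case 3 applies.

a=9, b=6, f(n)=43*n^2.
log_6(9) = 1.226 < 2.
f(n) = Omega(n^(1.226+epsilon)) for some epsilon > 0, so Case 3 is the candidate.
Regularity: a*f(n/b) = 9*43*(n/6)^2 = (9/36)*43*n^2 <= c*f(n) with c = 9/36 < 1. Satisfied.
Case 3: T(n) = Theta(n^2).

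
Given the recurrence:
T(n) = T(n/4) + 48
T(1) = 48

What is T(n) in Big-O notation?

Each step divides n by 4 and adds 48. After log_4(n) steps, T(n) = O(log n).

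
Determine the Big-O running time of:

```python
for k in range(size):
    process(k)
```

Time complexity: O(n).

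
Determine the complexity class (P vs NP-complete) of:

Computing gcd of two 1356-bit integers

This problem is in P: the Euclidean algorithm runs in polynomial time in the bit-length.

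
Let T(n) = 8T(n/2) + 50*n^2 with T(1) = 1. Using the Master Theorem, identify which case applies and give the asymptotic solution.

a=8, b=2, f(n)=50*n^2.
log_2(8) = 3 > 2.
Since f(n) = O(n^2) is polynomially smaller than n^3, Case 1 applies.
T(n) = Theta(n^3).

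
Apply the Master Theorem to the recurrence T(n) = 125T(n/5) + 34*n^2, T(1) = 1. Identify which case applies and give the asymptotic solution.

a=125, b=5, f(n)=34*n^2.
log_5(125) = 3 > 2.
Since f(n) = O(n^2) is polynomially smaller than n^3, Case 1 applies.
T(n) = Theta(n^3).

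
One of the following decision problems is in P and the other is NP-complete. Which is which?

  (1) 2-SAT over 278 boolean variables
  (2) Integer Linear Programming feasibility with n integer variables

(1) is P: 2-SAT is solvable in linear time via implication-graph SCCs.
(2) is NP-complete: ILP feasibility is NP-complete (LP relaxation is in P).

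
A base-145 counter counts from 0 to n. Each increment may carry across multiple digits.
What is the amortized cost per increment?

Digit at position i changes every 145^i increments. Total digit changes over n increments: n * 145/(145-1) = O(n). Amortized: O(1).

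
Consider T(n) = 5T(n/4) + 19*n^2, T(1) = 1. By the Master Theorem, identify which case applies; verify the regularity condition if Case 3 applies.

a=5, b=4, f(n)=19*n^2.
log_4(5) = 1.161 < 2.
f(n) = Omega(n^(1.161+epsilon)) for some epsilon > 0, so Case 3 is the candidate.
Regularity: a*f(n/b) = 5*19*(n/4)^2 = (5/16)*19*n^2 <= c*f(n) with c = 5/16 < 1. Satisfied.
Case 3: T(n) = Theta(n^2).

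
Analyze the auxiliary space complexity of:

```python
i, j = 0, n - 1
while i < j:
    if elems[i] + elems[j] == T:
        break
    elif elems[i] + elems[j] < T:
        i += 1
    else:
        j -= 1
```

Space complexity: O(1).
Only a constant amount of auxiliary storage is used; nothing grows with n.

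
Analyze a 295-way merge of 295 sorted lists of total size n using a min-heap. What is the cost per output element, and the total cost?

Maintain a min-heap of size 295 holding the current head of each list. Each output step does one extract-min (O(log 295)) and one insert of that list's next element (O(log 295)). Each of the n elements passes through the heap exactly once, so the total cost is O(n log 295), i.e. O(log 295) per output element.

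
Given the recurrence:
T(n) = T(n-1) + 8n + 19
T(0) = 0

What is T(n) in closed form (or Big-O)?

Dominant term in sum is 8*sum(i, i=1..n) = 8*n*(n+1)/2 = O(n^2).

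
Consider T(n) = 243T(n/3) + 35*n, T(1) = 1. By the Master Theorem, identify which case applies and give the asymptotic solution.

a=243, b=3, f(n)=35*n.
log_3(243) = 5 > 1.
Since f(n) = O(n^1) is polynomially smaller than n^5, Case 1 applies.
T(n) = Theta(n^5).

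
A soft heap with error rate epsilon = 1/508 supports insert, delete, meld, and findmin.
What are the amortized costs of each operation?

Soft heaps (Chazelle) allow up to an epsilon = 1/508 fraction of elements to have corrupted (raised) keys. Insert is O(log(1/epsilon)) = O(log 508) amortized -- the structure maintains heap-ordered binary trees of rank bounded by O(log(1/epsilon)). Meld concatenates root lists: O(1) amortized. Delete and findmin are O(1) amortized.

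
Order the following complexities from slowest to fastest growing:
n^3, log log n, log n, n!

Ordered by growth rate: log log n < log n < n^3 < n!.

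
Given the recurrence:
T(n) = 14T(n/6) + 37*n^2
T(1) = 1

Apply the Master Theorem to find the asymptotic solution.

a=14, b=6, f(n)=37*n^2. log_6(14) = 1.473 < 2. Case 3: T(n) = O(n^2).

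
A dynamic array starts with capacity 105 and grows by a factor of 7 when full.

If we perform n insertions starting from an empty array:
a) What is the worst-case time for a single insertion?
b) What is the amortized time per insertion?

(a) Worst-case single insertion: O(n) -- when the array is full at capacity c, the resize copies all c elements, and c can be Theta(n).
(b) Resizes happen at sizes 105, 735, 5145, ... Total copy cost for n insertions: 105 + 735 + ... = O(n) (geometric series with ratio 1/7). Amortized cost per insertion: O(n)/n = O(1).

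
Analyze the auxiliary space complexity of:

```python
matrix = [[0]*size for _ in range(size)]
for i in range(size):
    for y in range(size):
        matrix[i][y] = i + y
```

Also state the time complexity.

Space complexity: O(n^2).
A 2D structure of size n x n is allocated.
Time complexity: O(n^2).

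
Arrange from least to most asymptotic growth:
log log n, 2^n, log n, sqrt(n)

Ordered by growth rate: log log n < log n < sqrt(n) < 2^n.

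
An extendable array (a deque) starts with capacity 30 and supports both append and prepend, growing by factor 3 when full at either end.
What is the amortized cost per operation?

Growth at either end copies all elements; capacities form a geometric sequence with ratio 3, so total copy cost over n operations is O(n) (two geometric series). Amortized O(1).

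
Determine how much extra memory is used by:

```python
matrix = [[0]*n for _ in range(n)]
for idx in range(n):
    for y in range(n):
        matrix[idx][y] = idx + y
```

Space complexity: O(n^2).
A 2D structure of size n x n is allocated.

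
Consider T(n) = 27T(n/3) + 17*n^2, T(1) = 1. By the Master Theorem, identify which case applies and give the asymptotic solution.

a=27, b=3, f(n)=17*n^2.
log_3(27) = 3 > 2.
Since f(n) = O(n^2) is polynomially smaller than n^3, Case 1 applies.
T(n) = Theta(n^3).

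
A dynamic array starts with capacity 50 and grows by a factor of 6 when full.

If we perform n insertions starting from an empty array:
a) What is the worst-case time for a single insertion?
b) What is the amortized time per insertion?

(a) Worst-case single insertion: O(n) -- when the array is full at capacity c, the resize copies all c elements, and c can be Theta(n).
(b) Resizes happen at sizes 50, 300, 1800, ... Total copy cost for n insertions: 50 + 300 + ... = O(n) (geometric series with ratio 1/6). Amortized cost per insertion: O(n)/n = O(1).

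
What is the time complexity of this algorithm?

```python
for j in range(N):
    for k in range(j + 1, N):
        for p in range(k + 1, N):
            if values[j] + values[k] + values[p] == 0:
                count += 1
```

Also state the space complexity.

Time complexity: O(n^3).
Space complexity: O(1).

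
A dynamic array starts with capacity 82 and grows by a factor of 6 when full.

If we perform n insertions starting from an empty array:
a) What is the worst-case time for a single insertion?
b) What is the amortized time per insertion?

(a) Worst-case single insertion: O(n) -- when the array is full at capacity c, the resize copies all c elements, and c can be Theta(n).
(b) Resizes happen at sizes 82, 492, 2952, ... Total copy cost for n insertions: 82 + 492 + ... = O(n) (geometric series with ratio 1/6). Amortized cost per insertion: O(n)/n = O(1).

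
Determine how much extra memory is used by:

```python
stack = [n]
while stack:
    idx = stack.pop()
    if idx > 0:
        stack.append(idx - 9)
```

Space complexity: O(1).
Only a constant amount of auxiliary storage is used; nothing grows with n.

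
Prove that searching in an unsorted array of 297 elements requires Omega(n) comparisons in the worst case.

An adversary can always place the target in the last position checked. Until all 297 positions are examined, the target might be in any unchecked position. Therefore 297 comparisons are necessary.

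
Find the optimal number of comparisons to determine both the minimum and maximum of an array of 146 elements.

Naive approach: 290 comparisons (145 for max + 145 for min).
Optimal: Compare elements in pairs first (floor(n/2) = 73 comparisons), then find max among winners and min among losers (72 comparisons each).
Total: ceil(3n/2) - 2 = 217 comparisons. An adversary argument shows this is also a lower bound.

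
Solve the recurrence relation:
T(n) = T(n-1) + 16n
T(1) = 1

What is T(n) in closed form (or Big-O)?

Unrolling: T(n) = 1 + 16*(2 + 3 + ... + n) = 1 + 16*(n(n+1)/2 - 1) = O(n^2).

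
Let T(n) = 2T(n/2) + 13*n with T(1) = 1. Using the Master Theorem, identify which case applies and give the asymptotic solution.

a=2, b=2, f(n)=13*n.
log_2(2) = 1, so n^(log_b(a)) = n.
f(n) = Theta(n), so Case 2 applies.
T(n) = Theta(n log n).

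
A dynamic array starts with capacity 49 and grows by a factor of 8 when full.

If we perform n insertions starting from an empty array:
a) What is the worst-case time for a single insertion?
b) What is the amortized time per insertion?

(a) Worst-case single insertion: O(n) -- when the array is full at capacity c, the resize copies all c elements, and c can be Theta(n).
(b) Resizes happen at sizes 49, 392, 3136, ... Total copy cost for n insertions: 49 + 392 + ... = O(n) (geometric series with ratio 1/8). Amortized cost per insertion: O(n)/n = O(1).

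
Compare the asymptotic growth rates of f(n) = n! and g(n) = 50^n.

f(n) = n! grows faster: n!/50^n -> infinity by Stirling.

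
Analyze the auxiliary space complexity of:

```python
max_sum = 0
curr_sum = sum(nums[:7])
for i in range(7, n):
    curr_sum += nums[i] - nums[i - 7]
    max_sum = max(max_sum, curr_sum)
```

Space complexity: O(1).
Only a constant amount of auxiliary storage is used; nothing grows with n.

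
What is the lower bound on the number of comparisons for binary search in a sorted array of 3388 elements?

With 3388 possible positions, we need at least ceil(log_2(3388)) = 12 comparisons. Each comparison splits the remaining candidates by at most half.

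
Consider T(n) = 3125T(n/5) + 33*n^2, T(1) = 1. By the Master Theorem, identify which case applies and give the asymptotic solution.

a=3125, b=5, f(n)=33*n^2.
log_5(3125) = 5 > 2.
Since f(n) = O(n^2) is polynomially smaller than n^5, Case 1 applies.
T(n) = Theta(n^5).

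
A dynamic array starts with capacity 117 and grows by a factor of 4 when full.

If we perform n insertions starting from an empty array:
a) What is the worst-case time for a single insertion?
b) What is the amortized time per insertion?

(a) Worst-case single insertion: O(n) -- when the array is full at capacity c, the resize copies all c elements, and c can be Theta(n).
(b) Resizes happen at sizes 117, 468, 1872, ... Total copy cost for n insertions: 117 + 468 + ... = O(n) (geometric series with ratio 1/4). Amortized cost per insertion: O(n)/n = O(1).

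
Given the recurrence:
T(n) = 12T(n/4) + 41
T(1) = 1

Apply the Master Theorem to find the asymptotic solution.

a=12, b=4, f(n)=41. log_4(12) = 1.792. Case 1 of Master Theorem: T(n) = O(n^1.792).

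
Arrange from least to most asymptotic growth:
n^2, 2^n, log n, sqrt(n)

Ordered by growth rate: log n < sqrt(n) < n^2 < 2^n.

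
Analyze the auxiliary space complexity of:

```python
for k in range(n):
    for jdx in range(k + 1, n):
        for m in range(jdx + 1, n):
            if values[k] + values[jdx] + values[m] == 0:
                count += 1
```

Space complexity: O(1).
Only a constant amount of auxiliary storage is used; nothing grows with n.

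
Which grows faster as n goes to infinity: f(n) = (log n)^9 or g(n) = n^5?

g(n) = n^5 grows faster: any positive polynomial dominates any polylog.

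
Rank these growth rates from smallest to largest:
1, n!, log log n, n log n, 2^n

Ordered by growth rate: 1 < log log n < n log n < 2^n < n!.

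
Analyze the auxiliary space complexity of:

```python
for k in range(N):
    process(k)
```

Space complexity: O(1).
Only a constant amount of auxiliary storage is used; nothing grows with n.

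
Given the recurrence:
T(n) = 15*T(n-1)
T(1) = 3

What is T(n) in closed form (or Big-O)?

Each step multiplies by 15. T(n) = T(1)*15^(n-1) = 3*15^(n-1).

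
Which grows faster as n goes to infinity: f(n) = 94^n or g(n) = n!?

g(n) = n! grows faster: n!/94^n -> infinity by Stirling.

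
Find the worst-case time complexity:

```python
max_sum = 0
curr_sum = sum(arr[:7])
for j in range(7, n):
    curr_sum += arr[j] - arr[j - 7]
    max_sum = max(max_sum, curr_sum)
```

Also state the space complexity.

Time complexity: O(n).
Space complexity: O(1).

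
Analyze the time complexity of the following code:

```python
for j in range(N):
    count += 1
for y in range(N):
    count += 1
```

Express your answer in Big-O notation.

Time complexity: O(n).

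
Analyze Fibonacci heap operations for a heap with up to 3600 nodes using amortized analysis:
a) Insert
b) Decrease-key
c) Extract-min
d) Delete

Fibonacci heaps use lazy consolidation. Potential function Phi = t + 2m (t = number of trees, m = marked nodes).
- Insert: O(1) actual, Delta Phi = +1 (one new tree) => O(1) amortized.
- Decrease-key: with c cascading cuts, actual cost is O(c); Delta Phi <= c - 2(c-1) + 2 = 4 - c (c new trees; >= c-1 marks cleared; <= 1 new mark). Amortized O(c) + (4 - c) = O(1).
- Extract-min: O(D(n) + t) actual; consolidation drops t to <= D(n)+1, so Delta Phi pays for the t term. D(n) = O(log n) for n = 3600 => O(log n) amortized.
- Delete: decrease-key to -inf then extract-min = O(log n).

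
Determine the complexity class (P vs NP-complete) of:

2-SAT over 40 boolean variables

This problem is in P: 2-SAT is solvable in linear time via implication-graph SCCs.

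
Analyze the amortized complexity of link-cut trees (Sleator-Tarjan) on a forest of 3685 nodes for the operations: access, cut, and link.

Link-cut trees represent the forest using splay trees over preferred paths. With potential Phi = sum over nodes of log(size of virtual subtree), each access on 3685 nodes is O(log 3685) = O(log n) amortized by the splay-tree access lemma. Cut and link are O(1) plus one access.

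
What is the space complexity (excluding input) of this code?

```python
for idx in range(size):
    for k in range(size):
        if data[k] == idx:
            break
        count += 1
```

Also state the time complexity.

Space complexity: O(1).
Only a constant amount of auxiliary storage is used; nothing grows with n.
Time complexity: O(n^2).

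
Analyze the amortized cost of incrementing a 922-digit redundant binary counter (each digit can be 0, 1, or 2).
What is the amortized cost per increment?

A redundant counter on 922 digits allows digit values 0, 1, 2. Increment adds 1 to the least significant digit and carries any 2 to a 0 plus +1 on the next digit. With potential Phi = (number of 2-digits), each increment does O(1) actual work plus a chain of carries, each of which decreases Phi by 1. Amortized O(1).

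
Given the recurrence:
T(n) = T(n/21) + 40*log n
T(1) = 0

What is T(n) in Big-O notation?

Each of the log_21(n) levels adds O(log n). T(n) = O(log^2 n).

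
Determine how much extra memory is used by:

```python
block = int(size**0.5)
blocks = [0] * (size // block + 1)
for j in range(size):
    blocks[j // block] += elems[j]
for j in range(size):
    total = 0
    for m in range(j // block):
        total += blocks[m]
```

Space complexity: O(sqrt(n)).
Storage scales with sqrt(n).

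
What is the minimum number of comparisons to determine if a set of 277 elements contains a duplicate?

Determining if 277 elements are all distinct requires Omega(n log n) comparisons in the comparison model. This follows from the element distinctness lower bound.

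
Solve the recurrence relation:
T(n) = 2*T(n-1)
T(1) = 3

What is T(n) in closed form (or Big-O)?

Each step multiplies by 2. T(n) = T(1)*2^(n-1) = 3*2^(n-1).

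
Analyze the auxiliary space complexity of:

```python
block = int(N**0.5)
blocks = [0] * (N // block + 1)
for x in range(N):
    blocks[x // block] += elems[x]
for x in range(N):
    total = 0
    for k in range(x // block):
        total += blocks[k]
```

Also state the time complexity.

Space complexity: O(sqrt(n)).
Storage scales with sqrt(n).
Time complexity: O(n * sqrt(n)).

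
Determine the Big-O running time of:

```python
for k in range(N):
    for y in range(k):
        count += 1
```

Time complexity: O(n^2).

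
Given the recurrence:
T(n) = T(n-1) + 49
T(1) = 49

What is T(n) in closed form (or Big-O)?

Unrolling: T(n) = T(n-1) + 49 = T(n-2) + 2*49 = ... = T(1) + (n-1)*49 = 49 + (n-1)*49 = 49n.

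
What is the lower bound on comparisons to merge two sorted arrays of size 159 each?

To merge two sorted arrays of size 159, we need at least 317 comparisons in the worst case. An adversary can force every element to be compared.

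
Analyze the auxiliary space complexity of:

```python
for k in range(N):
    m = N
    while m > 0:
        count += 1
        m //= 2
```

Space complexity: O(1).
Only a constant amount of auxiliary storage is used; nothing grows with n.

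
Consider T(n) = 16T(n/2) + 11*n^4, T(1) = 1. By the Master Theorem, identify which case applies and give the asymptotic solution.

a=16, b=2, f(n)=11*n^4.
log_2(16) = 4, so n^(log_b(a)) = n^4.
f(n) = Theta(n^4), so Case 2 applies.
T(n) = Theta(n^4 log n).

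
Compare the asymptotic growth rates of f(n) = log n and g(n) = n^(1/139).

g(n) = n^(1/139) grows faster: any positive power of n dominates log n.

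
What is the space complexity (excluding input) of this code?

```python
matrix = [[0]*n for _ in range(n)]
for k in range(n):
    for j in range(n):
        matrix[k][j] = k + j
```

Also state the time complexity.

Space complexity: O(n^2).
A 2D structure of size n x n is allocated.
Time complexity: O(n^2).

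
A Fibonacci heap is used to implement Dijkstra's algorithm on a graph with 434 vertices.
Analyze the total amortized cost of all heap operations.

Dijkstra performs 434 insert, 434 extract-min, and at most E decrease-key operations. With Fibonacci heap: insert O(1) amortized, extract-min O(log n) amortized, decrease-key O(1) amortized. Total with n = 434: O(n * 1 + n * log n + E * 1) = O(n log n + E).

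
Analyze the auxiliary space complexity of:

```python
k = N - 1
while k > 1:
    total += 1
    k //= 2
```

Space complexity: O(1).
Only a constant amount of auxiliary storage is used; nothing grows with n.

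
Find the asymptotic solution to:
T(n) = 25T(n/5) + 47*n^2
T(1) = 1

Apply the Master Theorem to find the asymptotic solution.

a=25, b=5, f(n)=47*n^2. log_5(25) = 2. Case 2: T(n) = O(n^2 log n).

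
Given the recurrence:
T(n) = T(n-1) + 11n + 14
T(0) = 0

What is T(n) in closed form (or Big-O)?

Dominant term in sum is 11*sum(i, i=1..n) = 11*n*(n+1)/2 = O(n^2).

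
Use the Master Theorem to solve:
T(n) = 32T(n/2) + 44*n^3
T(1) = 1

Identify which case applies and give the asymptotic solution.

a=32, b=2, f(n)=44*n^3.
log_2(32) = 5 > 3.
Since f(n) = O(n^3) is polynomially smaller than n^5, Case 1 applies.
T(n) = Theta(n^5).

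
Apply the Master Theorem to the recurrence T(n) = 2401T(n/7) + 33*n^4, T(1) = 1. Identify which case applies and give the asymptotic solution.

a=2401, b=7, f(n)=33*n^4.
log_7(2401) = 4, so n^(log_b(a)) = n^4.
f(n) = Theta(n^4), so Case 2 applies.
T(n) = Theta(n^4 log n).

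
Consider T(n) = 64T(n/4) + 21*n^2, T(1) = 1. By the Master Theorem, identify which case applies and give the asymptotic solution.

a=64, b=4, f(n)=21*n^2.
log_4(64) = 3 > 2.
Since f(n) = O(n^2) is polynomially smaller than n^3, Case 1 applies.
T(n) = Theta(n^3).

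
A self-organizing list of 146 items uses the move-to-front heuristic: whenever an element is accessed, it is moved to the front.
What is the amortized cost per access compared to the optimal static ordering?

With potential Phi = number of inversions between the MTF list and the optimal static list (at most C(146,2)), each access has amortized cost at most 2 * (cost under optimal static ordering). This is the move-to-front 2-competitiveness result.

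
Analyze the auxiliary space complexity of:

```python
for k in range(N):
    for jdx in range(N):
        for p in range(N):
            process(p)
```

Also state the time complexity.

Space complexity: O(1).
Only a constant amount of auxiliary storage is used; nothing grows with n.
Time complexity: O(n^3).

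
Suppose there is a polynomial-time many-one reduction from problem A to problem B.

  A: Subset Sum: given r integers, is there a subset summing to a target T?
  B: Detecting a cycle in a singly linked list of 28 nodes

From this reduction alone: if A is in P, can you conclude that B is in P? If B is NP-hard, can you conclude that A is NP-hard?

A poly-time reduction A <=_p B transfers tractability DOWN (B easy => A easy) and hardness UP (A hard => B hard), not the reverse.
From A in P, the reduction alone does NOT give B in P: any problem in P trivially reduces to SAT, yet SAT is not known to be in P.
From B NP-hard, the reduction alone does NOT give A NP-hard: again, easy problems reduce to hard ones.
(Here in fact A is NP-complete and B is in P, so no such reduction is known -- its existence would imply P = NP; the analysis concerns only what the assumed reduction would or would not let you conclude.)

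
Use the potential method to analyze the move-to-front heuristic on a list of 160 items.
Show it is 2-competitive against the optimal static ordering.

Let Phi = number of inversions between the MTF list and the optimal static list (0 <= Phi <= C(160,2)). Accessing an element at MTF position k and optimal position j: the move-to-front destroys all k-1 inversions in front of it that are not in front in optimal (>= k-j of them) and creates at most j-1 new ones. Amortized cost <= k + (j-1) - (k-j) = 2j - 1 <= 2 * optimal cost.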